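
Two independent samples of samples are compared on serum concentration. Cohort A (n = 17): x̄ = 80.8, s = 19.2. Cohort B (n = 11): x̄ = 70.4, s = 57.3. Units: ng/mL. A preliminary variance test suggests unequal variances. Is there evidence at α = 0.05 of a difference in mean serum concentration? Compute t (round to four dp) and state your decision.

Let group 1 = cohort A, group 2 = cohort B. H0: μ_1 = μ_2; H1: μ_1 ≠ μ_2 (Welch's two-sample t-test, two-sided).
t = (x̄_1 − x̄_2)/√(s_1²/n_1 + s_2²/n_2) = (80.8 − 70.4)/√(19.2²/17 + 57.3²/11) = 0.5812
Welch–Satterthwaite df ≈ 11.47
Two-sided p-value ≈ 0.572
Since p ≈ 0.572 > α = 0.05, fail to reject H0; the data do not provide sufficient evidence against H0.

t = 0.5812; fail to reject H0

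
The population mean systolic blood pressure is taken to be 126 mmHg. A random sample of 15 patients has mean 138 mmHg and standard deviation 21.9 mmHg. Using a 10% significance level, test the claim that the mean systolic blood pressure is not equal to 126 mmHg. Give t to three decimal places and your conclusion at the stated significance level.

t = 2.122; reject H0

H0: μ = 126; H1: μ ≠ 126 (one-sample t-test, two-sided).
t = (x̄ − μ₀)/(s/√n) = (138 − 126)/(21.9/√15) = 2.122
df = n − 1 = 14
Two-sided p-value ≈ 0.052
Since p ≈ 0.052 < α = 0.1, reject H0; the evidence is statistically significant.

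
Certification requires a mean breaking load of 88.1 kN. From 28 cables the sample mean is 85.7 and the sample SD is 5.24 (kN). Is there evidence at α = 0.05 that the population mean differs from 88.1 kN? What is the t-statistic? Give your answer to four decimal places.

-2.4236

H0: μ = 88.1; H1: μ ≠ 88.1 (one-sample t-test, two-sided).
t = (x̄ − μ₀)/(s/√n) = (85.7 − 88.1)/(5.24/√28) = -2.4236
df = n − 1 = 27
Two-sided p-value ≈ 0.022
Since p ≈ 0.022 < α = 0.05, reject H0; the evidence is statistically significant.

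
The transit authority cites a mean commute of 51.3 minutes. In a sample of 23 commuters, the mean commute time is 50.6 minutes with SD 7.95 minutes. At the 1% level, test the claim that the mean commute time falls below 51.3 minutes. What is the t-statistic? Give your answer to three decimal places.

H0: μ = 51.3; H1: μ < 51.3 (one-sample t-test, left-tailed).
t = (x̄ − μ₀)/(s/√n) = (50.6 − 51.3)/(7.95/√23) = -0.422
df = n − 1 = 22
p-value = P(T ≤ -0.422) ≈ 0.338
Since p ≈ 0.338 > α = 0.01, fail to reject H0; the evidence is not statistically significant.

-0.422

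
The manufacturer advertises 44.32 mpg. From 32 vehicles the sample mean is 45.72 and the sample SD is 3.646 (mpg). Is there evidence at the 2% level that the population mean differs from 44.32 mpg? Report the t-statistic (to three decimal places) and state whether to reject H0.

t = 2.172; fail to reject H0

H0: μ = 44.32; H1: μ ≠ 44.32 (one-sample t-test, two-sided).
t = (x̄ − μ₀)/(s/√n) = (45.72 − 44.32)/(3.646/√32) = 2.172
df = n − 1 = 31
Two-sided p-value ≈ 0.038
Since p ≈ 0.038 > α = 0.02, fail to reject H0; the data do not provide sufficient evidence against H0.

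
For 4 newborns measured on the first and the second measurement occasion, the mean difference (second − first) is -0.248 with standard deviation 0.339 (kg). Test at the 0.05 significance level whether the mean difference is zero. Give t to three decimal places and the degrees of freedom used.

H0: μ_d = 0; H1: μ_d ≠ 0 (paired t-test on the differences, two-sided).
t = d̄/(s_d/√n) = -0.248/(0.339/√4) = -1.463
df = n − 1 = 3
Two-sided p-value ≈ 0.2396
Since p ≈ 0.2396 > α = 0.05, fail to reject H0; the evidence is not statistically significant.

t = -1.463, df = 3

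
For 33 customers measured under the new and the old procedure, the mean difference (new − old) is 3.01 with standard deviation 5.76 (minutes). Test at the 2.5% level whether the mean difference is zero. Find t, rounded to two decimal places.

H0: μ_d = 0; H1: μ_d ≠ 0 (paired t-test on the differences, two-sided).
t = d̄/(s_d/√n) = 3.01/(5.76/√33) = 3.00
df = n − 1 = 32
Two-sided p-value ≈ 0.005
Since p ≈ 0.005 < α = 0.025, reject H0; the evidence is statistically significant.

3.00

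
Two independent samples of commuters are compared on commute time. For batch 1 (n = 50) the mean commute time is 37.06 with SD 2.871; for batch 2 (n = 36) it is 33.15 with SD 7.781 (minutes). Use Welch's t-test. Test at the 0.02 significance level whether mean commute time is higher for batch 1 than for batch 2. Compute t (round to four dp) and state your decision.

Let group 1 = batch 1, group 2 = batch 2. H0: μ_1 = μ_2; H1: μ_1 > μ_2 (Welch's two-sample t-test, right-tailed).
t = (x̄_1 − x̄_2)/√(s_1²/n_1 + s_2²/n_2) = (37.06 − 33.15)/√(2.871²/50 + 7.781²/36) = 2.8773
Welch–Satterthwaite df ≈ 41.91
p-value = P(T ≥ 2.8773) ≈ 0.003
Since p ≈ 0.003 < α = 0.02, reject H0; the evidence is statistically significant.

t = 2.8773; reject H0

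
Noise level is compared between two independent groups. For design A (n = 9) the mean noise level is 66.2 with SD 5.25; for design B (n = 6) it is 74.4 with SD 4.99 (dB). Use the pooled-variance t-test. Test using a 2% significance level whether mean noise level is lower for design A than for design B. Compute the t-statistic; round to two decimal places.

-3.02

Let group 1 = design A, group 2 = design B. H0: μ_1 = μ_2; H1: μ_1 < μ_2 (two-sample pooled-variance t-test, left-tailed).
s_p² = [(9−1)·5.25² + (6−1)·4.99²]/(9+6−2) = 26.5385
t = (66.2 − 74.4)/√[26.5385·(1/9 + 1/6)] = -3.02
df = n₁ + n₂ − 2 = 13
p-value = P(T ≤ -3.02) ≈ 0.005
Since p ≈ 0.005 < α = 0.02, reject H0; the evidence is statistically significant.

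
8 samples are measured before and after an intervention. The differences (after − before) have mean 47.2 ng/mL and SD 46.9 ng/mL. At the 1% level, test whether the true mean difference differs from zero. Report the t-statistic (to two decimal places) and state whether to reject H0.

t = 2.85; fail to reject H0

H0: μ_d = 0; H1: μ_d ≠ 0 (paired t-test on the differences, two-sided).
t = d̄/(s_d/√n) = 47.2/(46.9/√8) = 2.85
df = n − 1 = 7
Two-sided p-value ≈ 0.025
Since p ≈ 0.025 > α = 0.01, fail to reject H0; the evidence is not statistically significant.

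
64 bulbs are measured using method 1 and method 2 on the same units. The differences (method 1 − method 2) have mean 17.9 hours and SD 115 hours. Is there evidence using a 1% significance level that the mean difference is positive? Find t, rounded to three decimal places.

1.245

H0: μ_d = 0; H1: μ_d > 0 (paired t-test on the differences, right-tailed).
t = d̄/(s_d/√n) = 17.9/(115/√64) = 1.245
df = n − 1 = 63
p-value = P(T ≥ 1.245) ≈ 0.1088
Since p ≈ 0.1088 > α = 0.01, fail to reject H0; the evidence is not statistically significant.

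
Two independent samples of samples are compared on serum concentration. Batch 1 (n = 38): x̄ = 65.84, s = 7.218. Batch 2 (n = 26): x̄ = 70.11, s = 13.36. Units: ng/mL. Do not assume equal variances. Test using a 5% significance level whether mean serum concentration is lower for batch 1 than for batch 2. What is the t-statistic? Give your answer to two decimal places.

-1.49

Let group 1 = batch 1, group 2 = batch 2. H0: μ_1 = μ_2; H1: μ_1 < μ_2 (Welch's two-sample t-test, left-tailed).
t = (x̄_1 − x̄_2)/√(s_1²/n_1 + s_2²/n_2) = (65.84 − 70.11)/√(7.218²/38 + 13.36²/26) = -1.49
Welch–Satterthwaite df ≈ 35.04
p-value = P(T ≤ -1.49) ≈ 0.0729
Since p ≈ 0.0729 > α = 0.05, fail to reject H0; the evidence is not statistically significant.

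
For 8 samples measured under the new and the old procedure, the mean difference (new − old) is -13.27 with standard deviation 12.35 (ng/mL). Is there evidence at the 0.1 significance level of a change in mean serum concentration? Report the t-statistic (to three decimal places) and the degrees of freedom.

H0: μ_d = 0; H1: μ_d ≠ 0 (paired t-test on the differences, two-sided).
t = d̄/(s_d/√n) = -13.27/(12.35/√8) = -3.039
df = n − 1 = 7
Two-sided p-value ≈ 0.0189
Since p ≈ 0.0189 < α = 0.1, reject H0; the evidence is statistically significant.

t = -3.039, df = 7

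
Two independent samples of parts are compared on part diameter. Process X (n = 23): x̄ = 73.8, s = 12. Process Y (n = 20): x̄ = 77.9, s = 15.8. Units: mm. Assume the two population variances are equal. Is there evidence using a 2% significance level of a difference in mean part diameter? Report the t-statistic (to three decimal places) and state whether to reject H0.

Let group 1 = process X, group 2 = process Y. H0: μ_1 = μ_2; H1: μ_1 ≠ μ_2 (two-sample pooled-variance t-test, two-sided).
s_p² = [(23−1)·12² + (20−1)·15.8²]/(23+20−2) = 192.955
t = (73.8 − 77.9)/√[192.955·(1/23 + 1/20)] = -0.965
df = n₁ + n₂ − 2 = 41
Two-sided p-value ≈ 0.340
Since p ≈ 0.340 > α = 0.02, fail to reject H0; the data do not provide sufficient evidence against H0.

t = -0.965; fail to reject H0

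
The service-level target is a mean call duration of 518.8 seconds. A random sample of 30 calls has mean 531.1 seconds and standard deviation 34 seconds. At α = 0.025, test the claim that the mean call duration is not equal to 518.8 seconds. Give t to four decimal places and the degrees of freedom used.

t = 1.9815, df = 29

H0: μ = 518.8; H1: μ ≠ 518.8 (one-sample t-test, two-sided).
t = (x̄ − μ₀)/(s/√n) = (531.1 − 518.8)/(34/√30) = 1.9815
df = n − 1 = 29
Two-sided p-value ≈ 0.057
Since p ≈ 0.057 > α = 0.025, fail to reject H0; the data do not provide sufficient evidence against H0.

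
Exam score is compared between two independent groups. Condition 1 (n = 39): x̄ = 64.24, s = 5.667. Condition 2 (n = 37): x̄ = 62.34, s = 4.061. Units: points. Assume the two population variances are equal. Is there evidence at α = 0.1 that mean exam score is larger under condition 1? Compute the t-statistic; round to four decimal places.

1.6721

Let group 1 = condition 1, group 2 = condition 2. H0: μ_1 = μ_2; H1: μ_1 > μ_2 (two-sample pooled-variance t-test, right-tailed).
s_p² = [(39−1)·5.667² + (37−1)·4.061²]/(39+37−2) = 24.5144
t = (64.24 − 62.34)/√[24.5144·(1/39 + 1/37)] = 1.6721
df = n₁ + n₂ − 2 = 74
p-value = P(T ≥ 1.6721) ≈ 0.0494
Since p ≈ 0.0494 < α = 0.1, reject H0; the evidence is statistically significant.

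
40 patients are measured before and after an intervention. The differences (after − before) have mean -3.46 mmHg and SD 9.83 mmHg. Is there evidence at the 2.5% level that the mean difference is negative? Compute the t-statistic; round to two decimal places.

H0: μ_d = 0; H1: μ_d < 0 (paired t-test on the differences, left-tailed).
t = d̄/(s_d/√n) = -3.46/(9.83/√40) = -2.23
df = n − 1 = 39
p-value = P(T ≤ -2.23) ≈ 0.016
Since p ≈ 0.016 < α = 0.025, reject H0; the evidence is statistically significant.

-2.23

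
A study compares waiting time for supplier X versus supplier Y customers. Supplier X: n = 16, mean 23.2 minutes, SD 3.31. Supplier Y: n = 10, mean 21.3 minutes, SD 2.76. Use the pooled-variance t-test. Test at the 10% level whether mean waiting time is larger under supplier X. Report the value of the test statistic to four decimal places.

Let group 1 = supplier X, group 2 = supplier Y. H0: μ_1 = μ_2; H1: μ_1 > μ_2 (two-sample pooled-variance t-test, right-tailed).
s_p² = [(16−1)·3.31² + (10−1)·2.76²]/(16+10−2) = 9.70416
t = (23.2 − 21.3)/√[9.70416·(1/16 + 1/10)] = 1.5130
df = n₁ + n₂ − 2 = 24
p-value = P(T ≥ 1.5130) ≈ 0.072
Since p ≈ 0.072 < α = 0.1, reject H0; the evidence is statistically significant.

1.5130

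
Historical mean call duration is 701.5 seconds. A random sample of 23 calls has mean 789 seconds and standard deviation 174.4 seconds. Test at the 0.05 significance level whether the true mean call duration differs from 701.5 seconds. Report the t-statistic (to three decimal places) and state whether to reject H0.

H0: μ = 701.5; H1: μ ≠ 701.5 (one-sample t-test, two-sided).
t = (x̄ − μ₀)/(s/√n) = (789 − 701.5)/(174.4/√23) = 2.406
df = n − 1 = 22
Two-sided p-value ≈ 0.025
Since p ≈ 0.025 < α = 0.05, reject H0; the data support H1.

t = 2.406; reject H0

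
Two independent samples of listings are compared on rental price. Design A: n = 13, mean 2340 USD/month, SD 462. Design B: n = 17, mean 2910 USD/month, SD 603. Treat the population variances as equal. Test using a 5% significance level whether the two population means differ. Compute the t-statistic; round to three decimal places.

Let group 1 = design A, group 2 = design B. H0: μ_1 = μ_2; H1: μ_1 ≠ μ_2 (two-sample pooled-variance t-test, two-sided).
s_p² = [(13−1)·462² + (17−1)·603²]/(13+17−2) = 299253
t = (2340 − 2910)/√[299253·(1/13 + 1/17)] = -2.828
df = n₁ + n₂ − 2 = 28
Two-sided p-value ≈ 0.009
Since p ≈ 0.009 < α = 0.05, reject H0; the data support H1.

-2.828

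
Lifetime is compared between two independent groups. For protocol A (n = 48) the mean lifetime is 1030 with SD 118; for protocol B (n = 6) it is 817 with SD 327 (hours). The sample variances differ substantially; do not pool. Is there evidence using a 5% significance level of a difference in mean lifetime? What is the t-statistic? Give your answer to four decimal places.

Let group 1 = protocol A, group 2 = protocol B. H0: μ_1 = μ_2; H1: μ_1 ≠ μ_2 (Welch's two-sample t-test, two-sided).
t = (x̄_1 − x̄_2)/√(s_1²/n_1 + s_2²/n_2) = (1030 − 817)/√(118²/48 + 327²/6) = 1.5827
Welch–Satterthwaite df ≈ 5.16
Two-sided p-value ≈ 0.1725
Since p ≈ 0.1725 > α = 0.05, fail to reject H0; the data do not provide sufficient evidence against H0.

1.5827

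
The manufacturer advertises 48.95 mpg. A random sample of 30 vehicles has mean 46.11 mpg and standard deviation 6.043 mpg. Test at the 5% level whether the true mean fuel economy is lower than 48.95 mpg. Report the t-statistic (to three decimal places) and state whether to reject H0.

t = -2.574; reject H0

H0: μ = 48.95; H1: μ < 48.95 (one-sample t-test, left-tailed).
t = (x̄ − μ₀)/(s/√n) = (46.11 − 48.95)/(6.043/√30) = -2.574
df = n − 1 = 29
p-value = P(T ≤ -2.574) ≈ 0.008
Since p ≈ 0.008 < α = 0.05, reject H0; the evidence is statistically significant.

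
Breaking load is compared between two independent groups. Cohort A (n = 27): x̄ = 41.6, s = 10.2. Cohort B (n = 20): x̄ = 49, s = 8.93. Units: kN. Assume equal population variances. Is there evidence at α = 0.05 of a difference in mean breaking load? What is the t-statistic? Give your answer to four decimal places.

-2.5901

Let group 1 = cohort A, group 2 = cohort B. H0: μ_1 = μ_2; H1: μ_1 ≠ μ_2 (two-sample pooled-variance t-test, two-sided).
s_p² = [(27−1)·10.2² + (20−1)·8.93²]/(27+20−2) = 93.7821
t = (41.6 − 49)/√[93.7821·(1/27 + 1/20)] = -2.5901
df = n₁ + n₂ − 2 = 45
Two-sided p-value ≈ 0.0129
Since p ≈ 0.0129 < α = 0.05, reject H0; the evidence is statistically significant.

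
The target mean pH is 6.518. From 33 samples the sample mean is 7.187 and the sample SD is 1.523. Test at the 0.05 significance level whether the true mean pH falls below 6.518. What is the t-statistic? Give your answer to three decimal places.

2.523

H0: μ = 6.518; H1: μ < 6.518 (one-sample t-test, left-tailed).
t = (x̄ − μ₀)/(s/√n) = (7.187 − 6.518)/(1.523/√33) = 2.523
df = n − 1 = 32
p-value = P(T ≤ 2.523) ≈ 0.992
Since p ≈ 0.992 > α = 0.05, fail to reject H0; the data do not provide sufficient evidence against H0.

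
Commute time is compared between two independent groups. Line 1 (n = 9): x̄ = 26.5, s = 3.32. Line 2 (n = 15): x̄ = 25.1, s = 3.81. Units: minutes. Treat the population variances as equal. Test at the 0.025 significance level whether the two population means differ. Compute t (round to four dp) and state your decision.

Let group 1 = line 1, group 2 = line 2. H0: μ_1 = μ_2; H1: μ_1 ≠ μ_2 (two-sample pooled-variance t-test, two-sided).
s_p² = [(9−1)·3.32² + (15−1)·3.81²]/(9+15−2) = 13.2457
t = (26.5 − 25.1)/√[13.2457·(1/9 + 1/15)] = 0.9123
df = n₁ + n₂ − 2 = 22
Two-sided p-value ≈ 0.3715
Since p ≈ 0.3715 > α = 0.025, fail to reject H0; the evidence is not statistically significant.

t = 0.9123; fail to reject H0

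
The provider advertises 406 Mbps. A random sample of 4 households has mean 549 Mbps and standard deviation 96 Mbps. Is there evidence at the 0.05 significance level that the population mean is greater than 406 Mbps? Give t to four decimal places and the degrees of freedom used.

H0: μ = 406; H1: μ > 406 (one-sample t-test, right-tailed).
t = (x̄ − μ₀)/(s/√n) = (549 − 406)/(96/√4) = 2.9792
df = n − 1 = 3
p-value = P(T ≥ 2.9792) ≈ 0.029
Since p ≈ 0.029 < α = 0.05, reject H0; the evidence is statistically significant.

t = 2.9792, df = 3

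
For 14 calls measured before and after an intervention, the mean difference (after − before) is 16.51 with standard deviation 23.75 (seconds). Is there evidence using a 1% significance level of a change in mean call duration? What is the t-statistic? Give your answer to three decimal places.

H0: μ_d = 0; H1: μ_d ≠ 0 (paired t-test on the differences, two-sided).
t = d̄/(s_d/√n) = 16.51/(23.75/√14) = 2.601
df = n − 1 = 13
Two-sided p-value ≈ 0.022
Since p ≈ 0.022 > α = 0.01, fail to reject H0; the data do not provide sufficient evidence against H0.

2.601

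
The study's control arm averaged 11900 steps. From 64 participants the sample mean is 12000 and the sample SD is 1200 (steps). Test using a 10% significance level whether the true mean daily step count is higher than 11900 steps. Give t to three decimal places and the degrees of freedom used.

H0: μ = 11900; H1: μ > 11900 (one-sample t-test, right-tailed).
t = (x̄ − μ₀)/(s/√n) = (12000 − 11900)/(1200/√64) = 0.667
df = n − 1 = 63
p-value = P(T ≥ 0.667) ≈ 0.2537
Since p ≈ 0.2537 > α = 0.1, fail to reject H0; the data do not provide sufficient evidence against H0.

t = 0.667, df = 63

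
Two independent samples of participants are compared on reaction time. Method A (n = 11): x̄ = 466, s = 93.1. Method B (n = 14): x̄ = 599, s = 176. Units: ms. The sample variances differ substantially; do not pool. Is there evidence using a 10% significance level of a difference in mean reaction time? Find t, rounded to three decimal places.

Let group 1 = method A, group 2 = method B. H0: μ_1 = μ_2; H1: μ_1 ≠ μ_2 (Welch's two-sample t-test, two-sided).
t = (x̄_1 − x̄_2)/√(s_1²/n_1 + s_2²/n_2) = (466 − 599)/√(93.1²/11 + 176²/14) = -2.428
Welch–Satterthwaite df ≈ 20.52
Two-sided p-value ≈ 0.0245
Since p ≈ 0.0245 < α = 0.1, reject H0; the data support H1.

-2.428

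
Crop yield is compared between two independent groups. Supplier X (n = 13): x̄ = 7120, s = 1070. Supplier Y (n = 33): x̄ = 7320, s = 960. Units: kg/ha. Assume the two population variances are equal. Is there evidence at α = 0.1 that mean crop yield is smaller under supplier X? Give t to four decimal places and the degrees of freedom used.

t = -0.6162, df = 44

Let group 1 = supplier X, group 2 = supplier Y. H0: μ_1 = μ_2; H1: μ_1 < μ_2 (two-sample pooled-variance t-test, left-tailed).
s_p² = [(13−1)·1070² + (33−1)·960²]/(13+33−2) = 982500
t = (7120 − 7320)/√[982500·(1/13 + 1/33)] = -0.6162
df = n₁ + n₂ − 2 = 44
p-value = P(T ≤ -0.6162) ≈ 0.2705
Since p ≈ 0.2705 > α = 0.1, fail to reject H0; the data do not provide sufficient evidence against H0.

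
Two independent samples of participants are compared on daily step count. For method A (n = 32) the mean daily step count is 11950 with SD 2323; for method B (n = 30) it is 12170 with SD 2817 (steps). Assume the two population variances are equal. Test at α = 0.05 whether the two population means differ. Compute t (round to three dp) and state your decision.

Let group 1 = method A, group 2 = method B. H0: μ_1 = μ_2; H1: μ_1 ≠ μ_2 (two-sample pooled-variance t-test, two-sided).
s_p² = [(32−1)·2323² + (30−1)·2817²]/(32+30−2) = 6623590
t = (11950 − 12170)/√[6623590·(1/32 + 1/30)] = -0.336
df = n₁ + n₂ − 2 = 60
Two-sided p-value ≈ 0.7378
Since p ≈ 0.7378 > α = 0.05, fail to reject H0; the data do not provide sufficient evidence against H0.

t = -0.336; fail to reject H0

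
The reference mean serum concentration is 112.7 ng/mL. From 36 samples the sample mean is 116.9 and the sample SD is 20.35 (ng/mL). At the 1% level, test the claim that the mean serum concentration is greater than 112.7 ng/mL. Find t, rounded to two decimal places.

1.24

H0: μ = 112.7; H1: μ > 112.7 (one-sample t-test, right-tailed).
t = (x̄ − μ₀)/(s/√n) = (116.9 − 112.7)/(20.35/√36) = 1.24
df = n − 1 = 35
p-value = P(T ≥ 1.24) ≈ 0.1119
Since p ≈ 0.1119 > α = 0.01, fail to reject H0; the data do not provide sufficient evidence against H0.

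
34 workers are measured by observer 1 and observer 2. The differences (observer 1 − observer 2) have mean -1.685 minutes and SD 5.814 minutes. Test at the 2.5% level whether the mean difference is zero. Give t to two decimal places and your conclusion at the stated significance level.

H0: μ_d = 0; H1: μ_d ≠ 0 (paired t-test on the differences, two-sided).
t = d̄/(s_d/√n) = -1.685/(5.814/√34) = -1.69
df = n − 1 = 33
Two-sided p-value ≈ 0.100
Since p ≈ 0.100 > α = 0.025, fail to reject H0; the evidence is not statistically significant.

t = -1.69; fail to reject H0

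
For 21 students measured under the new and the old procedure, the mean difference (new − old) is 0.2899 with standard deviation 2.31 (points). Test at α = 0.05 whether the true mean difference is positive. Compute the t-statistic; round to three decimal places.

H0: μ_d = 0; H1: μ_d > 0 (paired t-test on the differences, right-tailed).
t = d̄/(s_d/√n) = 0.2899/(2.31/√21) = 0.575
df = n − 1 = 20
p-value = P(T ≥ 0.575) ≈ 0.2858
Since p ≈ 0.2858 > α = 0.05, fail to reject H0; the data do not provide sufficient evidence against H0.

0.575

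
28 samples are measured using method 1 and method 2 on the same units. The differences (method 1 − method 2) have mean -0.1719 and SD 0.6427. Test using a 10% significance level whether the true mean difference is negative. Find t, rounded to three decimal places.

H0: μ_d = 0; H1: μ_d < 0 (paired t-test on the differences, left-tailed).
t = d̄/(s_d/√n) = -0.1719/(0.6427/√28) = -1.415
df = n − 1 = 27
p-value = P(T ≤ -1.415) ≈ 0.084
Since p ≈ 0.084 < α = 0.1, reject H0; the evidence is statistically significant.

-1.415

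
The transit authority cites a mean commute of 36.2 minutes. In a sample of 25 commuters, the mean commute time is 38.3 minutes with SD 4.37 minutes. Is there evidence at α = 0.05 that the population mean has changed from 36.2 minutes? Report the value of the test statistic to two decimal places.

H0: μ = 36.2; H1: μ ≠ 36.2 (one-sample t-test, two-sided).
t = (x̄ − μ₀)/(s/√n) = (38.3 − 36.2)/(4.37/√25) = 2.40
df = n − 1 = 24
Two-sided p-value ≈ 0.0244
Since p ≈ 0.0244 < α = 0.05, reject H0; the evidence is statistically significant.

2.40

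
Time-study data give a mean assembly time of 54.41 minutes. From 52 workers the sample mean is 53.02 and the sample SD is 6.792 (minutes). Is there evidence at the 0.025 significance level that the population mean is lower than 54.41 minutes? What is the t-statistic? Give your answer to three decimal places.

-1.476

H0: μ = 54.41; H1: μ < 54.41 (one-sample t-test, left-tailed).
t = (x̄ − μ₀)/(s/√n) = (53.02 − 54.41)/(6.792/√52) = -1.476
df = n − 1 = 51
p-value = P(T ≤ -1.476) ≈ 0.0731
Since p ≈ 0.0731 > α = 0.025, fail to reject H0; the data do not provide sufficient evidence against H0.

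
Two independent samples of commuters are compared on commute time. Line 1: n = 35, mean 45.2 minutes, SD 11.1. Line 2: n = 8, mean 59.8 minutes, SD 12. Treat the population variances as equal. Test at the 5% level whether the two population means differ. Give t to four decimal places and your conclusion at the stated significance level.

t = -3.3091; reject H0

Let group 1 = line 1, group 2 = line 2. H0: μ_1 = μ_2; H1: μ_1 ≠ μ_2 (two-sample pooled-variance t-test, two-sided).
s_p² = [(35−1)·11.1² + (8−1)·12²]/(35+8−2) = 126.76
t = (45.2 − 59.8)/√[126.76·(1/35 + 1/8)] = -3.3091
df = n₁ + n₂ − 2 = 41
Two-sided p-value ≈ 0.002
Since p ≈ 0.002 < α = 0.05, reject H0; the evidence is statistically significant.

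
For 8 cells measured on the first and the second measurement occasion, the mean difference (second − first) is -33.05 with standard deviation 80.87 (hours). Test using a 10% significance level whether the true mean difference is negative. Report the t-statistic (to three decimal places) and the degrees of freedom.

t = -1.156, df = 7

H0: μ_d = 0; H1: μ_d < 0 (paired t-test on the differences, left-tailed).
t = d̄/(s_d/√n) = -33.05/(80.87/√8) = -1.156
df = n − 1 = 7
p-value = P(T ≤ -1.156) ≈ 0.143
Since p ≈ 0.143 > α = 0.1, fail to reject H0; the data do not provide sufficient evidence against H0.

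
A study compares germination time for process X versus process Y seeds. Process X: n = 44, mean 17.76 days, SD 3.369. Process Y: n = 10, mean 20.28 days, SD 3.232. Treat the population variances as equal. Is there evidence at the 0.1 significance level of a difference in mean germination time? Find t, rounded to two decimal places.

-2.15

Let group 1 = process X, group 2 = process Y. H0: μ_1 = μ_2; H1: μ_1 ≠ μ_2 (two-sample pooled-variance t-test, two-sided).
s_p² = [(44−1)·3.369² + (10−1)·3.232²]/(44+10−2) = 11.1936
t = (17.76 − 20.28)/√[11.1936·(1/44 + 1/10)] = -2.15
df = n₁ + n₂ − 2 = 52
Two-sided p-value ≈ 0.0362
Since p ≈ 0.0362 < α = 0.1, reject H0; the data support H1.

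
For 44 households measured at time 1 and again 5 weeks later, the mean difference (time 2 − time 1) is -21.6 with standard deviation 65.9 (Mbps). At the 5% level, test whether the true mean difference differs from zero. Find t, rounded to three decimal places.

-2.174

H0: μ_d = 0; H1: μ_d ≠ 0 (paired t-test on the differences, two-sided).
t = d̄/(s_d/√n) = -21.6/(65.9/√44) = -2.174
df = n − 1 = 43
Two-sided p-value ≈ 0.0352
Since p ≈ 0.0352 < α = 0.05, reject H0; the evidence is statistically significant.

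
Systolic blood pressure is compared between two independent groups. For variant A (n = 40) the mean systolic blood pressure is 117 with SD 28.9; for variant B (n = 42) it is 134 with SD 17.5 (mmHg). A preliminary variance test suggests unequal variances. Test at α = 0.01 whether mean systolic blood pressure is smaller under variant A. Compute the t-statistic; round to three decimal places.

-3.203

Let group 1 = variant A, group 2 = variant B. H0: μ_1 = μ_2; H1: μ_1 < μ_2 (Welch's two-sample t-test, left-tailed).
t = (x̄_1 − x̄_2)/√(s_1²/n_1 + s_2²/n_2) = (117 − 134)/√(28.9²/40 + 17.5²/42) = -3.203
Welch–Satterthwaite df ≈ 63.62
p-value = P(T ≤ -3.203) ≈ 0.001
Since p ≈ 0.001 < α = 0.01, reject H0; the evidence is statistically significant.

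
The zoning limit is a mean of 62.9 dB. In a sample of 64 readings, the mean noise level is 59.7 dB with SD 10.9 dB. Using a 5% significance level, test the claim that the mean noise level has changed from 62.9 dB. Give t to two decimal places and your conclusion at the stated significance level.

H0: μ = 62.9; H1: μ ≠ 62.9 (one-sample t-test, two-sided).
t = (x̄ − μ₀)/(s/√n) = (59.7 − 62.9)/(10.9/√64) = -2.35
df = n − 1 = 63
Two-sided p-value ≈ 0.0220
Since p ≈ 0.0220 < α = 0.05, reject H0; the evidence is statistically significant.

t = -2.35; reject H0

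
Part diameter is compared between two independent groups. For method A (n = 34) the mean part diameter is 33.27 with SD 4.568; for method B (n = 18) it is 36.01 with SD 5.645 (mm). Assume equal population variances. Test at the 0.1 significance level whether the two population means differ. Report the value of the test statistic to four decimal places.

-1.8950

Let group 1 = method A, group 2 = method B. H0: μ_1 = μ_2; H1: μ_1 ≠ μ_2 (two-sample pooled-variance t-test, two-sided).
s_p² = [(34−1)·4.568² + (18−1)·5.645²]/(34+18−2) = 24.6064
t = (33.27 − 36.01)/√[24.6064·(1/34 + 1/18)] = -1.8950
df = n₁ + n₂ − 2 = 50
Two-sided p-value ≈ 0.0639
Since p ≈ 0.0639 < α = 0.1, reject H0; the data support H1.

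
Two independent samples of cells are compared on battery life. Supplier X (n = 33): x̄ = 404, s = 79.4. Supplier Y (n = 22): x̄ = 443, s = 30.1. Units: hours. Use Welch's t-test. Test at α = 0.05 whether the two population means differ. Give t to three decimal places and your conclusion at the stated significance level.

t = -2.559; reject H0

Let group 1 = supplier X, group 2 = supplier Y. H0: μ_1 = μ_2; H1: μ_1 ≠ μ_2 (Welch's two-sample t-test, two-sided).
t = (x̄_1 − x̄_2)/√(s_1²/n_1 + s_2²/n_2) = (404 − 443)/√(79.4²/33 + 30.1²/22) = -2.559
Welch–Satterthwaite df ≈ 44.16
Two-sided p-value ≈ 0.014
Since p ≈ 0.014 < α = 0.05, reject H0; the data support H1.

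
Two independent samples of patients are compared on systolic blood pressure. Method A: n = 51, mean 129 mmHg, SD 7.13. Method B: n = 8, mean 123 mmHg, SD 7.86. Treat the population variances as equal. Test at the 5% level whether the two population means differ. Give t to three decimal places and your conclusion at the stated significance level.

Let group 1 = method A, group 2 = method B. H0: μ_1 = μ_2; H1: μ_1 ≠ μ_2 (two-sample pooled-variance t-test, two-sided).
s_p² = [(51−1)·7.13² + (8−1)·7.86²]/(51+8−2) = 52.1807
t = (129 − 123)/√[52.1807·(1/51 + 1/8)] = 2.184
df = n₁ + n₂ − 2 = 57
Two-sided p-value ≈ 0.0331
Since p ≈ 0.0331 < α = 0.05, reject H0; the data support H1.

t = 2.184; reject H0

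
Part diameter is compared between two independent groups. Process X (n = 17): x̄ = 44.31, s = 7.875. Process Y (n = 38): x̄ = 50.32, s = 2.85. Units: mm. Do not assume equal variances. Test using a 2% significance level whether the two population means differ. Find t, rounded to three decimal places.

Let group 1 = process X, group 2 = process Y. H0: μ_1 = μ_2; H1: μ_1 ≠ μ_2 (Welch's two-sample t-test, two-sided).
t = (x̄_1 − x̄_2)/√(s_1²/n_1 + s_2²/n_2) = (44.31 − 50.32)/√(7.875²/17 + 2.85²/38) = -3.058
Welch–Satterthwaite df ≈ 17.90
Two-sided p-value ≈ 0.0068
Since p ≈ 0.0068 < α = 0.02, reject H0; the evidence is statistically significant.

-3.058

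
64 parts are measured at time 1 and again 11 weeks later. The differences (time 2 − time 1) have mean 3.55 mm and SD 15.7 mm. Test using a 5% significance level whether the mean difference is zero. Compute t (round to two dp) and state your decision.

H0: μ_d = 0; H1: μ_d ≠ 0 (paired t-test on the differences, two-sided).
t = d̄/(s_d/√n) = 3.55/(15.7/√64) = 1.81
df = n − 1 = 63
Two-sided p-value ≈ 0.0752
Since p ≈ 0.0752 > α = 0.05, fail to reject H0; the data do not provide sufficient evidence against H0.

t = 1.81; fail to reject H0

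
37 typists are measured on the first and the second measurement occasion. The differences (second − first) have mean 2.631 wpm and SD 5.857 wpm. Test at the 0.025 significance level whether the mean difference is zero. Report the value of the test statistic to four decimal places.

H0: μ_d = 0; H1: μ_d ≠ 0 (paired t-test on the differences, two-sided).
t = d̄/(s_d/√n) = 2.631/(5.857/√37) = 2.7324
df = n − 1 = 36
Two-sided p-value ≈ 0.010
Since p ≈ 0.010 < α = 0.025, reject H0; the data support H1.

2.7324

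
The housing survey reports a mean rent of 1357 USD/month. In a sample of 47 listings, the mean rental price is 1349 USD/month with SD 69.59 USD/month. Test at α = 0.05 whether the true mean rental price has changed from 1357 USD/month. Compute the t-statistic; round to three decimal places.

-0.788

H0: μ = 1357; H1: μ ≠ 1357 (one-sample t-test, two-sided).
t = (x̄ − μ₀)/(s/√n) = (1349 − 1357)/(69.59/√47) = -0.788
df = n − 1 = 46
Two-sided p-value ≈ 0.4347
Since p ≈ 0.4347 > α = 0.05, fail to reject H0; the evidence is not statistically significant.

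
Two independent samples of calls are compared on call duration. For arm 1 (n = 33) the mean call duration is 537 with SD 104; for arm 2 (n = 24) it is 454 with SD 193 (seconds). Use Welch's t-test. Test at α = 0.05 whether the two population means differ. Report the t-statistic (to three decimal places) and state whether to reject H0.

t = 1.914; fail to reject H0

Let group 1 = arm 1, group 2 = arm 2. H0: μ_1 = μ_2; H1: μ_1 ≠ μ_2 (Welch's two-sample t-test, two-sided).
t = (x̄_1 − x̄_2)/√(s_1²/n_1 + s_2²/n_2) = (537 − 454)/√(104²/33 + 193²/24) = 1.914
Welch–Satterthwaite df ≈ 32.69
Two-sided p-value ≈ 0.064
Since p ≈ 0.064 > α = 0.05, fail to reject H0; the evidence is not statistically significant.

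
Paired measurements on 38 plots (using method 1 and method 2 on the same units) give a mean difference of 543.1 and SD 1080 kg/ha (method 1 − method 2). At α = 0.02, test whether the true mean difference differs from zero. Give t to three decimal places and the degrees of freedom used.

H0: μ_d = 0; H1: μ_d ≠ 0 (paired t-test on the differences, two-sided).
t = d̄/(s_d/√n) = 543.1/(1080/√38) = 3.100
df = n − 1 = 37
Two-sided p-value ≈ 0.0037
Since p ≈ 0.0037 < α = 0.02, reject H0; the data support H1.

t = 3.100, df = 37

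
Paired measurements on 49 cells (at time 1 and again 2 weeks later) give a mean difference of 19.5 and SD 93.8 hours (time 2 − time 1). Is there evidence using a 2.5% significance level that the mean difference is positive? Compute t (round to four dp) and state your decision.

t = 1.4552; fail to reject H0

H0: μ_d = 0; H1: μ_d > 0 (paired t-test on the differences, right-tailed).
t = d̄/(s_d/√n) = 19.5/(93.8/√49) = 1.4552
df = n − 1 = 48
p-value = P(T ≥ 1.4552) ≈ 0.0761
Since p ≈ 0.0761 > α = 0.025, fail to reject H0; the evidence is not statistically significant.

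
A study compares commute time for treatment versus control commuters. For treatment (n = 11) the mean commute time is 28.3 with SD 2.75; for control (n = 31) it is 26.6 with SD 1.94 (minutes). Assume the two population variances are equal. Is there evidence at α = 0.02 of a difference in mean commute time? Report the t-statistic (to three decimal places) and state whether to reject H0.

Let group 1 = treatment, group 2 = control. H0: μ_1 = μ_2; H1: μ_1 ≠ μ_2 (two-sample pooled-variance t-test, two-sided).
s_p² = [(11−1)·2.75² + (31−1)·1.94²]/(11+31−2) = 4.71333
t = (28.3 − 26.6)/√[4.71333·(1/11 + 1/31)] = 2.231
df = n₁ + n₂ − 2 = 40
Two-sided p-value ≈ 0.0313
Since p ≈ 0.0313 > α = 0.02, fail to reject H0; the evidence is not statistically significant.

t = 2.231; fail to reject H0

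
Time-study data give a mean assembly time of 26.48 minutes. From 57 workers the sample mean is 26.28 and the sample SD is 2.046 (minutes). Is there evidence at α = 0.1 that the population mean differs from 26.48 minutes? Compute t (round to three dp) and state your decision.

t = -0.738; fail to reject H0

H0: μ = 26.48; H1: μ ≠ 26.48 (one-sample t-test, two-sided).
t = (x̄ − μ₀)/(s/√n) = (26.28 − 26.48)/(2.046/√57) = -0.738
df = n − 1 = 56
Two-sided p-value ≈ 0.4636
Since p ≈ 0.4636 > α = 0.1, fail to reject H0; the data do not provide sufficient evidence against H0.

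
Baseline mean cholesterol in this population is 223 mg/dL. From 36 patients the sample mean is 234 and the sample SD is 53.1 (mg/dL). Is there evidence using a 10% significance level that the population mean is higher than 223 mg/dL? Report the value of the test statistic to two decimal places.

H0: μ = 223; H1: μ > 223 (one-sample t-test, right-tailed).
t = (x̄ − μ₀)/(s/√n) = (234 − 223)/(53.1/√36) = 1.24
df = n − 1 = 35
p-value = P(T ≥ 1.24) ≈ 0.1111
Since p ≈ 0.1111 > α = 0.1, fail to reject H0; the evidence is not statistically significant.

1.24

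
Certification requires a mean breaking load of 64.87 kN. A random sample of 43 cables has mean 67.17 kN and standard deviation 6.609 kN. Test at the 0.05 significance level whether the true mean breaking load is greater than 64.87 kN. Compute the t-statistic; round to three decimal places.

H0: μ = 64.87; H1: μ > 64.87 (one-sample t-test, right-tailed).
t = (x̄ − μ₀)/(s/√n) = (67.17 − 64.87)/(6.609/√43) = 2.282
df = n − 1 = 42
p-value = P(T ≥ 2.282) ≈ 0.0138
Since p ≈ 0.0138 < α = 0.05, reject H0; the data support H1.

2.282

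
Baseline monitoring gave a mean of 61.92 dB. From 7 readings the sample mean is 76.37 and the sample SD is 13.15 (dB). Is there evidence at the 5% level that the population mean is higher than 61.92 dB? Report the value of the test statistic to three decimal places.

2.907

H0: μ = 61.92; H1: μ > 61.92 (one-sample t-test, right-tailed).
t = (x̄ − μ₀)/(s/√n) = (76.37 − 61.92)/(13.15/√7) = 2.907
df = n − 1 = 6
p-value = P(T ≥ 2.907) ≈ 0.0135
Since p ≈ 0.0135 < α = 0.05, reject H0; the evidence is statistically significant.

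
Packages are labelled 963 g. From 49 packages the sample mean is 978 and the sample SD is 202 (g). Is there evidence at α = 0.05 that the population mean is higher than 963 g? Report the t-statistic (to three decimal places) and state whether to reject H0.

H0: μ = 963; H1: μ > 963 (one-sample t-test, right-tailed).
t = (x̄ − μ₀)/(s/√n) = (978 − 963)/(202/√49) = 0.520
df = n − 1 = 48
p-value = P(T ≥ 0.520) ≈ 0.3028
Since p ≈ 0.3028 > α = 0.05, fail to reject H0; the evidence is not statistically significant.

t = 0.520; fail to reject H0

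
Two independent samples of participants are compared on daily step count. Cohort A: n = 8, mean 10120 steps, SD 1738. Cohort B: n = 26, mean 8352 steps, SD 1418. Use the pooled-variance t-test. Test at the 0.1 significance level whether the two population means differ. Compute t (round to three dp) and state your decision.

Let group 1 = cohort A, group 2 = cohort B. H0: μ_1 = μ_2; H1: μ_1 ≠ μ_2 (two-sample pooled-variance t-test, two-sided).
s_p² = [(8−1)·1738² + (26−1)·1418²]/(8+26−2) = 2231640
t = (10120 − 8352)/√[2231640·(1/8 + 1/26)] = 2.927
df = n₁ + n₂ − 2 = 32
Two-sided p-value ≈ 0.006
Since p ≈ 0.006 < α = 0.1, reject H0; the evidence is statistically significant.

t = 2.927; reject H0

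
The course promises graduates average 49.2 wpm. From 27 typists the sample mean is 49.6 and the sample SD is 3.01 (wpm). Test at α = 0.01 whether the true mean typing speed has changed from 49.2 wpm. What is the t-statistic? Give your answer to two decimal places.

0.69

H0: μ = 49.2; H1: μ ≠ 49.2 (one-sample t-test, two-sided).
t = (x̄ − μ₀)/(s/√n) = (49.6 − 49.2)/(3.01/√27) = 0.69
df = n − 1 = 26
Two-sided p-value ≈ 0.4960
Since p ≈ 0.4960 > α = 0.01, fail to reject H0; the evidence is not statistically significant.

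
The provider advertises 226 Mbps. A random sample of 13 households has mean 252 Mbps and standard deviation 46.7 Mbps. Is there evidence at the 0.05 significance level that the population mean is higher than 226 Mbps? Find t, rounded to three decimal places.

H0: μ = 226; H1: μ > 226 (one-sample t-test, right-tailed).
t = (x̄ − μ₀)/(s/√n) = (252 − 226)/(46.7/√13) = 2.007
df = n − 1 = 12
p-value = P(T ≥ 2.007) ≈ 0.034
Since p ≈ 0.034 < α = 0.05, reject H0; the evidence is statistically significant.

2.007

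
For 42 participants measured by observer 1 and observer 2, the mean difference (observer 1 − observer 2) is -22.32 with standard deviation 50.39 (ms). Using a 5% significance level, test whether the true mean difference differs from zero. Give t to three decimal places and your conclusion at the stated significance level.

H0: μ_d = 0; H1: μ_d ≠ 0 (paired t-test on the differences, two-sided).
t = d̄/(s_d/√n) = -22.32/(50.39/√42) = -2.871
df = n − 1 = 41
Two-sided p-value ≈ 0.0065
Since p ≈ 0.0065 < α = 0.05, reject H0; the data support H1.

t = -2.871; reject H0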